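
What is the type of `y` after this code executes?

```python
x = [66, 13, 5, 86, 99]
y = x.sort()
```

list.sort() returns None (mutates in place)

NoneType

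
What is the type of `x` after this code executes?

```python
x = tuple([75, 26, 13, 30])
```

tuple() constructor returns tuple

tuple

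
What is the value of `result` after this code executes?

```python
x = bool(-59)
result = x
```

x = True; result = True

True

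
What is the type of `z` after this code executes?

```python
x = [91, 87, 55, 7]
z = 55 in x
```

'in' operator returns bool

bool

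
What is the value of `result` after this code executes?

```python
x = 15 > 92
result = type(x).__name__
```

x is bool; result = 'bool'

'bool'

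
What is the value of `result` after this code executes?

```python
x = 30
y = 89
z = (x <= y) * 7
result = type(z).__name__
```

x is int; y is int; z is int; result = 'int'

'int'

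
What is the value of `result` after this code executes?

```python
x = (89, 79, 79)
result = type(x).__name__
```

x is tuple; result = 'tuple'

'tuple'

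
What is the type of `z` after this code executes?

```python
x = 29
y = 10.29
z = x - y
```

int - float = float

float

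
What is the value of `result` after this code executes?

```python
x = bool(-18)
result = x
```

x = True; result = True

True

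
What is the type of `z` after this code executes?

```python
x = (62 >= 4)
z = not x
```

'not' returns bool

bool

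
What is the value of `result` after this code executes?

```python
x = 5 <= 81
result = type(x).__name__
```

x is bool; result = 'bool'

'bool'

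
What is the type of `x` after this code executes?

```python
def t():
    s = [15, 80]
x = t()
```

Function without return returns None

NoneType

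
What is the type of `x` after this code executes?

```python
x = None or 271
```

'or' with None returns the other truthy value

int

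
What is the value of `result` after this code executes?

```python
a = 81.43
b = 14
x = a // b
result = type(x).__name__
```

a is float; b is int; x is float; result = 'float'

'float'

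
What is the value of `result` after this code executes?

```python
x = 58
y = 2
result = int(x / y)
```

x = 58; y = 2; result = 29

29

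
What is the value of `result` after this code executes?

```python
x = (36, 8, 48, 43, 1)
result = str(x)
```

x = (36, 8, 48, 43, 1); result = '(36, 8, 48, 43, 1)'

'(36, 8, 48, 43, 1)'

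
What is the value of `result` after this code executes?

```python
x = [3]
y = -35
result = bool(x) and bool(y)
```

x = [3]; y = -35; result = True

True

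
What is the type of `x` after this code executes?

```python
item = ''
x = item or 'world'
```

'or' returns first truthy value (str)

str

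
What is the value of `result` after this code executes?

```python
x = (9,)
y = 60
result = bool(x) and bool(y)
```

x = (9,); y = 60; result = True

True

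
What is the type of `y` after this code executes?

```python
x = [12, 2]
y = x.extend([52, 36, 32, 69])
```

list.extend() returns None

NoneType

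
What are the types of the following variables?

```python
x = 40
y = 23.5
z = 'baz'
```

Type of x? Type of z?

x is assigned a bare integer (no decimal point), so it is an int; z is assigned a quoted string literal, so it is a str

int, str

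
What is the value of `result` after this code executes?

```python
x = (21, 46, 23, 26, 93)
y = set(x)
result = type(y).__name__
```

x is tuple; y is set; result = 'set'

'set'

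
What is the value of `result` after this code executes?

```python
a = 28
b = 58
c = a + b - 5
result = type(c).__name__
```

a is int; b is int; c is int; result = 'int'

'int'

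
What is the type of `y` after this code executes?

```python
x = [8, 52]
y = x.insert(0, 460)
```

list.insert() returns None

NoneType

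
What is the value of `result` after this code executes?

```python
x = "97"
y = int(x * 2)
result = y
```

x = '97'; y = 9797; result = 9797

9797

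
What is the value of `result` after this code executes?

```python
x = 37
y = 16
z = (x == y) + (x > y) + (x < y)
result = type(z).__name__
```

x is int; y is int; z is int; result = 'int'

'int'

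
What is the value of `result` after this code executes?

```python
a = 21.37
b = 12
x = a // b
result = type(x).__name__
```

a is float; b is int; x is float; result = 'float'

'float'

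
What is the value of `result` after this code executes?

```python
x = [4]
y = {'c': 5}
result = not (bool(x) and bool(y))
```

x = [4]; y = {'c': 5}; result = False

False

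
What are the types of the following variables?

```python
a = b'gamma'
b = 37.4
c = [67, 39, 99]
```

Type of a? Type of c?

a is assigned a bytes literal (b'...' prefix); c is assigned a list literal (square brackets)

bytes, list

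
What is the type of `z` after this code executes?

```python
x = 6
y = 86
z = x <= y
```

Comparison returns bool

bool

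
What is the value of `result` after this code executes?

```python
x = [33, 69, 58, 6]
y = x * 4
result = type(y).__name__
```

x is list; y is list; result = 'list'

'list'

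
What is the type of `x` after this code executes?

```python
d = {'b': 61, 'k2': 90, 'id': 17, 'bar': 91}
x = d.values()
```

.values() returns dict_values view

dict_values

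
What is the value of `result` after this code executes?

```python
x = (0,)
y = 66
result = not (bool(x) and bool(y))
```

x = (0,); y = 66; result = False

False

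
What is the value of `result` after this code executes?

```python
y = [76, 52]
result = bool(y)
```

y = [76, 52]; result = True

True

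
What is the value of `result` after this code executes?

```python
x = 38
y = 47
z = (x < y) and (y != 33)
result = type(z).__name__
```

x is int; y is int; z is bool; result = 'bool'

'bool'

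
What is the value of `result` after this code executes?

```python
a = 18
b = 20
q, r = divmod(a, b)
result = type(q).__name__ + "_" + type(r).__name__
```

a is int; b is int; q is int; r is int; result = 'int_int'

'int_int'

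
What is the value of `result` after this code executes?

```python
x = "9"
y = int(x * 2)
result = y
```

x = '9'; y = 99; result = 99

99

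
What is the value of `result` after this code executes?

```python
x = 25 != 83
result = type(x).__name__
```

x is bool; result = 'bool'

'bool'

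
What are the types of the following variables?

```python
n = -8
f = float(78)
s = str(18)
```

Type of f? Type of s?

f is assigned the result of calling float(), which returns a float; s is assigned the result of calling str(), which returns a str

float, str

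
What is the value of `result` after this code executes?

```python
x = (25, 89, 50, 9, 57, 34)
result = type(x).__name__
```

x is tuple; result = 'tuple'

'tuple'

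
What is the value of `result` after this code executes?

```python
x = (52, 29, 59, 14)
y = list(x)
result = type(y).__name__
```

x is tuple; y is list; result = 'list'

'list'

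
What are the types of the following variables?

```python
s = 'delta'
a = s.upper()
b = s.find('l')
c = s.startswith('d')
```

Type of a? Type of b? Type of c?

upper() returns str; find() returns int; startswith() returns bool

str, int, bool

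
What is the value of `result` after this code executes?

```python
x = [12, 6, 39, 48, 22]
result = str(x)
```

x = [12, 6, 39, 48, 22]; result = '[12, 6, 39, 48, 22]'

'[12, 6, 39, 48, 22]'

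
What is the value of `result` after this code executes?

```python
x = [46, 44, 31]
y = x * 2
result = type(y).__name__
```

x is list; y is list; result = 'list'

'list'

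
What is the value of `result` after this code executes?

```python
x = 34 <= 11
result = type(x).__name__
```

x is bool; result = 'bool'

'bool'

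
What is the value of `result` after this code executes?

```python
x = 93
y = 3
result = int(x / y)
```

x = 93; y = 3; result = 31

31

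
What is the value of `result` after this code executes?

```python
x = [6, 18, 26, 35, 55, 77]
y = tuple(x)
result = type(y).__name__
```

x is list; y is tuple; result = 'tuple'

'tuple'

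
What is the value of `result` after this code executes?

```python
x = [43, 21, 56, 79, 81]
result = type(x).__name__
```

x is list; result = 'list'

'list'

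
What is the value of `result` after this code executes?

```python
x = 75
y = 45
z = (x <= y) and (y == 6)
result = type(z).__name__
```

x is int; y is int; z is bool; result = 'bool'

'bool'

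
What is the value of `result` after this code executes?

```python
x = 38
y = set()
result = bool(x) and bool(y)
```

x = 38; y = set(); result = False

False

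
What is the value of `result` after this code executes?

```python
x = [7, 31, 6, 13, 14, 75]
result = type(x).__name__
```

x is list; result = 'list'

'list'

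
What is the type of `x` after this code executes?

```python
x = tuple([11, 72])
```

tuple() constructor returns tuple

tuple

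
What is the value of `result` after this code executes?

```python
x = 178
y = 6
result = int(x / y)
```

x = 178; y = 6; result = 29

29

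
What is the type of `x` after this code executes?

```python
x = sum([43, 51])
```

sum() of ints returns int

int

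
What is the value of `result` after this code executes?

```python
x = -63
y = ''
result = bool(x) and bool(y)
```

x = -63; y = ''; result = False

False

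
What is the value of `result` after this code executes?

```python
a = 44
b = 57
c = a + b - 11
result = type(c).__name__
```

a is int; b is int; c is int; result = 'int'

'int'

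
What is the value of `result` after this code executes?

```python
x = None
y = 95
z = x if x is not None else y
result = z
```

x = None; y = 95; z = 95; result = 95

95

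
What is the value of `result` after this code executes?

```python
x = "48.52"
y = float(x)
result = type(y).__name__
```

x is str; y is float; result = 'float'

'float'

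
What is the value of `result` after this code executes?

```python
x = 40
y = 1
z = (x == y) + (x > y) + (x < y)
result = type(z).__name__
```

x is int; y is int; z is int; result = 'int'

'int'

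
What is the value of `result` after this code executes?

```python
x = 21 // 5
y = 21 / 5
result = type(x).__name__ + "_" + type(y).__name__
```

x is int; y is float; result = 'int_float'

'int_float'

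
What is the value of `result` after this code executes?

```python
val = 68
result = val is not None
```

val = 68; result = True

True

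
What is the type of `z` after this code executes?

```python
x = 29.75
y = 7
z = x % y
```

float % int = float

float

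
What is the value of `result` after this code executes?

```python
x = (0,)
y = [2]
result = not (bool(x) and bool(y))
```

x = (0,); y = [2]; result = False

False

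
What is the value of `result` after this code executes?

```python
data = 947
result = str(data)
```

data = 947; result = '947'

'947'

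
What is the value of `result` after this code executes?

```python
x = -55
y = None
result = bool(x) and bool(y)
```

x = -55; y = None; result = False

False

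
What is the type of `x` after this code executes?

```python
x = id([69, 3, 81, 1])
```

id() returns int

int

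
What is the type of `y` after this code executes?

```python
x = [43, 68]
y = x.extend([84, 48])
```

list.extend() returns None

NoneType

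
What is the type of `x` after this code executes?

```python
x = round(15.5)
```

round() with no decimal places returns int

int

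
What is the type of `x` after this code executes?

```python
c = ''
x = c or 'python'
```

'or' returns first truthy value (str)

str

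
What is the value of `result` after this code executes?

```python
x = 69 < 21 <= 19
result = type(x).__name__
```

x is bool; result = 'bool'

'bool'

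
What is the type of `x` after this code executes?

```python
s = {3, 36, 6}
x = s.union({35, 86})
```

set.union() returns a new set

set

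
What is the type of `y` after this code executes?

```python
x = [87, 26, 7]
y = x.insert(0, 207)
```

list.insert() returns None

NoneType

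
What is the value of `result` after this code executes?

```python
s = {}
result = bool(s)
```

s = {}; result = False

False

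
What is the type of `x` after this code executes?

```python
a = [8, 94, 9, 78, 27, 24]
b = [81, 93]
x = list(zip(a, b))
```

list(zip()) returns a list of tuples

list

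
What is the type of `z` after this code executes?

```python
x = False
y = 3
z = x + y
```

bool + int = int (bool is subclass of int)

int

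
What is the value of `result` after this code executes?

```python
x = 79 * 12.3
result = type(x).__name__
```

x is float; result = 'float'

'float'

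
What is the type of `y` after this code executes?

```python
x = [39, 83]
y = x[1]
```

Indexing list[int] returns int

int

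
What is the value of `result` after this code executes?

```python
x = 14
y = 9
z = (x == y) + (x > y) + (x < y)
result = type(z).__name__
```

x is int; y is int; z is int; result = 'int'

'int'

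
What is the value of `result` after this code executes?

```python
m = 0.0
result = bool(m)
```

m = 0.0; result = False

False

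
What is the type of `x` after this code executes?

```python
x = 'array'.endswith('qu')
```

str.endswith() returns bool

bool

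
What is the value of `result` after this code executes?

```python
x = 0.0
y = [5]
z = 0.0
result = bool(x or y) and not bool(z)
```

x = 0.0; y = [5]; z = 0.0; result = True

True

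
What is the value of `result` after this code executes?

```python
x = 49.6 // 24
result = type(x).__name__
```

x is float; result = 'float'

'float'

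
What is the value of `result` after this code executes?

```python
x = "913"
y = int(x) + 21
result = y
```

x = '913'; y = 934; result = 934

934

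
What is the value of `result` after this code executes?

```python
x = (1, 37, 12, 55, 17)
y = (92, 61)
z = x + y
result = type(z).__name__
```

x is tuple; y is tuple; z is tuple; result = 'tuple'

'tuple'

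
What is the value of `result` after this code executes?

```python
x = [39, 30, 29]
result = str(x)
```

x = [39, 30, 29]; result = '[39, 30, 29]'

'[39, 30, 29]'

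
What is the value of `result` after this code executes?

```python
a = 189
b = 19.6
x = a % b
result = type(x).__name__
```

a is int; b is float; x is float; result = 'float'

'float'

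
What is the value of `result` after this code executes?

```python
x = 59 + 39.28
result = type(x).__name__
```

x is float; result = 'float'

'float'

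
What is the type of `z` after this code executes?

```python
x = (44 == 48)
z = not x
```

'not' returns bool

bool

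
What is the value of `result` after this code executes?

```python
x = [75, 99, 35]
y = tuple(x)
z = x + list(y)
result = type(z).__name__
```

x is list; y is tuple; z is list; result = 'list'

'list'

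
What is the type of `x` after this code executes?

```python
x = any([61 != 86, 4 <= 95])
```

any() returns bool

bool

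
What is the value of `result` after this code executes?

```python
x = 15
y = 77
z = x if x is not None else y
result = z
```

x = 15; y = 77; z = 15; result = 15

15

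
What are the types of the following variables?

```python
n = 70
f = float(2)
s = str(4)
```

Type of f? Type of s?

f is assigned the result of calling float(), which returns a float; s is assigned the result of calling str(), which returns a str

float, str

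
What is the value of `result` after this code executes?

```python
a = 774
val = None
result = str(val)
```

a = 774; val = None; result = 'None'

'None'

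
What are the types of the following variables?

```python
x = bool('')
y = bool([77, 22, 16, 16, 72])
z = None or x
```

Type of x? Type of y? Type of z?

bool() returns bool; bool() returns bool; None or bool returns the bool

bool, bool, bool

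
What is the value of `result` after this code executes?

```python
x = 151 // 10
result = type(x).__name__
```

x is int; result = 'int'

'int'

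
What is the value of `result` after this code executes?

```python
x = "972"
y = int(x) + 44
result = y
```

x = '972'; y = 1016; result = 1016

1016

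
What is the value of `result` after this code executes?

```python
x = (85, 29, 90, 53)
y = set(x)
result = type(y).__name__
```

x is tuple; y is set; result = 'set'

'set'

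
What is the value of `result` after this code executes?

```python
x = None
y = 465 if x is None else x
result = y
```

x = None; y = 465; result = 465

465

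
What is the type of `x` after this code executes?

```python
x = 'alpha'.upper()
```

str.upper() returns str

str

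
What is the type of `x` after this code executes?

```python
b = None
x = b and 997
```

'and' returns first falsy value (None)

NoneType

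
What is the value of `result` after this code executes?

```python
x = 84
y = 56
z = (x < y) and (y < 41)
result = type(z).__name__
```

x is int; y is int; z is bool; result = 'bool'

'bool'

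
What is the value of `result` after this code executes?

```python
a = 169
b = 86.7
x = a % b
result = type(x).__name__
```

a is int; b is float; x is float; result = 'float'

'float'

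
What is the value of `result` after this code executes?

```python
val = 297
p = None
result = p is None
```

val = 297; p = None; result = True

True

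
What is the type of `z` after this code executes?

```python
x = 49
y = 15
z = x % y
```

int % int = int

int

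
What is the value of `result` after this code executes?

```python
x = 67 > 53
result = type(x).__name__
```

x is bool; result = 'bool'

'bool'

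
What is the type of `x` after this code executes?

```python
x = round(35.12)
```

round() with no decimal places returns int

int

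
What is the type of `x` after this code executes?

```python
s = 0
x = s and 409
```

'and' returns first falsy value (0 is int)

int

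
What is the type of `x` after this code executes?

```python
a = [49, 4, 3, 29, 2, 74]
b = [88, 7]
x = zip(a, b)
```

zip() returns a zip object

zip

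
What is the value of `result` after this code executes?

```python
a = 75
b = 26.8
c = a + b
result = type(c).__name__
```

a is int; b is float; c is float; result = 'float'

'float'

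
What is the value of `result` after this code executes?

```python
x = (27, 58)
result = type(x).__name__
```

x is tuple; result = 'tuple'

'tuple'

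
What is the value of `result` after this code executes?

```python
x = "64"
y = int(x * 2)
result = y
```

x = '64'; y = 6464; result = 6464

6464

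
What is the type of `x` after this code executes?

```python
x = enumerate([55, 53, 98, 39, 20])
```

enumerate() returns an enumerate object

enumerate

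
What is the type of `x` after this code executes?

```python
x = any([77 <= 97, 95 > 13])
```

any() returns bool

bool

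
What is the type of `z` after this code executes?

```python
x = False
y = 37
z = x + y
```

bool + int = int (bool is subclass of int)

int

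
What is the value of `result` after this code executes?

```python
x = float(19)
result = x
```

x = 19.0; result = 19.0

19.0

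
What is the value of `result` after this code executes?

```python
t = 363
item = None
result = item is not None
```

t = 363; item = None; result = False

False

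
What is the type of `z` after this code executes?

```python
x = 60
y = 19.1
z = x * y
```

int * float = float

float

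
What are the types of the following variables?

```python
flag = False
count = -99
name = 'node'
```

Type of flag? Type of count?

flag is assigned the constant False, which has type bool; count is assigned a bare integer (no decimal point), so it is an int

bool, int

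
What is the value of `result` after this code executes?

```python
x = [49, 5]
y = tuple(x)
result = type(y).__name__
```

x is list; y is tuple; result = 'tuple'

'tuple'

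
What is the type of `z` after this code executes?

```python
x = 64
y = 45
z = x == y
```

Comparison returns bool

bool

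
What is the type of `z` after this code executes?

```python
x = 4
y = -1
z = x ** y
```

int ** negative = float

float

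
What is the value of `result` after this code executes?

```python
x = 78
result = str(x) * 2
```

x = 78; result = '7878'

'7878'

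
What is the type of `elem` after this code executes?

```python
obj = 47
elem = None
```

None has type NoneType

NoneType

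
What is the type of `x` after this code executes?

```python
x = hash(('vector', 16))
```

hash() returns int

int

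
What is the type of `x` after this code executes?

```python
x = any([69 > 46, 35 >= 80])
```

any() returns bool

bool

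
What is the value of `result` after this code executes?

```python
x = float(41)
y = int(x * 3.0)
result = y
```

x = 41.0; y = 123; result = 123

123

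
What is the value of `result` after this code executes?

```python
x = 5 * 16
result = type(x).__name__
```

x is int; result = 'int'

'int'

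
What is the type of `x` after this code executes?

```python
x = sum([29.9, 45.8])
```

sum() of floats returns float

float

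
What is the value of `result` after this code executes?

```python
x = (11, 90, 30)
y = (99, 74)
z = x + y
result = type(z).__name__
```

x is tuple; y is tuple; z is tuple; result = 'tuple'

'tuple'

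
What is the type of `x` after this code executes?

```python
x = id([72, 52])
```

id() returns int

int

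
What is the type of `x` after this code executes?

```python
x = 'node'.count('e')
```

str.count() returns int

int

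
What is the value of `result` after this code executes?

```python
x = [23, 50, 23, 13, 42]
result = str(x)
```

x = [23, 50, 23, 13, 42]; result = '[23, 50, 23, 13, 42]'

'[23, 50, 23, 13, 42]'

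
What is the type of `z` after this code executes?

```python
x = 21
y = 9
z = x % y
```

int % int = int

int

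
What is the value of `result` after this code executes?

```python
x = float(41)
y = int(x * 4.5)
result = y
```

x = 41.0; y = 184; result = 184

184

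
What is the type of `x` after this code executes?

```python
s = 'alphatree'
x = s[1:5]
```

Slicing a str returns str

str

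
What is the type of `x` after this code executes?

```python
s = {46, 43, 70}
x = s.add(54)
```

set.add() returns None (mutates in place)

NoneType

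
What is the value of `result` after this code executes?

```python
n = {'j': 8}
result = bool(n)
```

n = {'j': 8}; result = True

True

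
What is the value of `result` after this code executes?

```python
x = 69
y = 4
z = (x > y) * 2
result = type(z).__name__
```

x is int; y is int; z is int; result = 'int'

'int'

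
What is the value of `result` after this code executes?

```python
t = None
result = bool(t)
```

t = None; result = False

False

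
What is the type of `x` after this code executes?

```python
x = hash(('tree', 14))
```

hash() returns int

int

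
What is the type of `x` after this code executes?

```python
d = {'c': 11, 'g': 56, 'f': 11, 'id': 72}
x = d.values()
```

.values() returns dict_values view

dict_values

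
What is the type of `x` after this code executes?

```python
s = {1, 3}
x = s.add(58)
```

set.add() returns None (mutates in place)

NoneType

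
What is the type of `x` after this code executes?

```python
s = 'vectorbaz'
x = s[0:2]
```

Slicing a str returns str

str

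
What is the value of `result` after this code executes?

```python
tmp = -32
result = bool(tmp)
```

tmp = -32; result = True

True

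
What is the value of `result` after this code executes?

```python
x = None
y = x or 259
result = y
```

x = None; y = 259; result = 259

259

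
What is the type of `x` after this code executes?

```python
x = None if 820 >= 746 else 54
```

820 >= 746 is True, so the if branch is taken

NoneType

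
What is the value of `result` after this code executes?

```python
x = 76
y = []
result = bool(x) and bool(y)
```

x = 76; y = []; result = False

False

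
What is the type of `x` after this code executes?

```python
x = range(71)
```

range() returns a range object

range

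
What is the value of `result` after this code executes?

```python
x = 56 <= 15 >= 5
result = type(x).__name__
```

x is bool; result = 'bool'

'bool'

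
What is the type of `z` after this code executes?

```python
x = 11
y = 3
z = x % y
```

int % int = int

int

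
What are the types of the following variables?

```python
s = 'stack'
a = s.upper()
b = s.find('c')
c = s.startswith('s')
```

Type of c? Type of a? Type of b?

startswith() returns bool; upper() returns str; find() returns int

bool, str, int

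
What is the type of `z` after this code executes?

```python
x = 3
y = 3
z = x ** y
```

positive int ** positive int = int

int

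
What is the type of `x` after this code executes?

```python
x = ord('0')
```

ord() returns int (code point)

int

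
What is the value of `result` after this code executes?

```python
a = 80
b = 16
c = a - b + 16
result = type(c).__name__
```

a is int; b is int; c is int; result = 'int'

'int'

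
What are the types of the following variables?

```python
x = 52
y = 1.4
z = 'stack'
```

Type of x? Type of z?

x is assigned a bare integer (no decimal point), so it is an int; z is assigned a quoted string literal, so it is a str

int, str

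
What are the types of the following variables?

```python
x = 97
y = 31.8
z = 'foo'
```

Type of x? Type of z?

x is assigned a bare integer (no decimal point), so it is an int; z is assigned a quoted string literal, so it is a str

int, str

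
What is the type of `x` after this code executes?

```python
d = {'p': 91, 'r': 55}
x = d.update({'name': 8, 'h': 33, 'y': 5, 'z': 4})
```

dict.update() returns None

NoneType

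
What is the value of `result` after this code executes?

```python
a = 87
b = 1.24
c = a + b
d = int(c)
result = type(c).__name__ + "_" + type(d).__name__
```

a is int; b is float; c is float; d is int; result = 'float_int'

'float_int'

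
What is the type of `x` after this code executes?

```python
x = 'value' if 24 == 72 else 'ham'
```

Both branches of conditional are str

str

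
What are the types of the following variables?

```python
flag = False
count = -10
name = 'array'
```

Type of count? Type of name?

count is assigned a bare integer (no decimal point), so it is an int; name is assigned a quoted string literal, so it is a str

int, str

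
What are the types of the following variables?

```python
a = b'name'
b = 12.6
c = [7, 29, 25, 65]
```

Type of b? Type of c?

b is assigned a number with a decimal point, so it is a float; c is assigned a list literal (square brackets)

float, list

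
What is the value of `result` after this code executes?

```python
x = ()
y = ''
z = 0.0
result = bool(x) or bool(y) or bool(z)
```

x = (); y = ''; z = 0.0; result = False

False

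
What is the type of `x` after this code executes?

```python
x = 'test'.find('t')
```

str.find() returns int index

int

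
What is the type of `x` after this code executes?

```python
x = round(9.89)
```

round() with no decimal places returns int

int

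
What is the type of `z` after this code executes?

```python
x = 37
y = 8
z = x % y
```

int % int = int

int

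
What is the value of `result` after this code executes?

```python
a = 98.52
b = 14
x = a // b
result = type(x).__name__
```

a is float; b is int; x is float; result = 'float'

'float'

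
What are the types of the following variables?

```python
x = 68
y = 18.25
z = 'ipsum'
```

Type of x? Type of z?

x is assigned a bare integer (no decimal point), so it is an int; z is assigned a quoted string literal, so it is a str

int, str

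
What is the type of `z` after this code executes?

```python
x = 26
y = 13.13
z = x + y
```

int + float = float

float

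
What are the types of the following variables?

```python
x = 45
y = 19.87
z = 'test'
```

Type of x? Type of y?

x is assigned a bare integer (no decimal point), so it is an int; y is assigned a number with a decimal point, so it is a float

int, float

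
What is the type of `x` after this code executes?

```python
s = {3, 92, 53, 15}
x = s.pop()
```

Popping from set[int] returns int

int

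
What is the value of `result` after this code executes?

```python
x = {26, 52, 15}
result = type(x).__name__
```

x is set; result = 'set'

'set'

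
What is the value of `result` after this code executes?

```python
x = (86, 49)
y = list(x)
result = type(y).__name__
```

x is tuple; y is list; result = 'list'

'list'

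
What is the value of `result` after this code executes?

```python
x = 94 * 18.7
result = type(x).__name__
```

x is float; result = 'float'

'float'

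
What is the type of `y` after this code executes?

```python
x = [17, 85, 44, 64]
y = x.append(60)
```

list.append() returns None (mutates in place)

NoneType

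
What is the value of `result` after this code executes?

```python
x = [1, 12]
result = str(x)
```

x = [1, 12]; result = '[1, 12]'

'[1, 12]'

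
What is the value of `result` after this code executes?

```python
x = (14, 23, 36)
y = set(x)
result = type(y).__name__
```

x is tuple; y is set; result = 'set'

'set'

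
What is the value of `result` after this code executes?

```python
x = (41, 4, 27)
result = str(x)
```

x = (41, 4, 27); result = '(41, 4, 27)'

'(41, 4, 27)'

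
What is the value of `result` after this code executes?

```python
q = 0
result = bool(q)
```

q = 0; result = False

False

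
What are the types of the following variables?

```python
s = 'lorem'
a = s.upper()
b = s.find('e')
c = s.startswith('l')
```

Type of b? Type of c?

find() returns int; startswith() returns bool

int, bool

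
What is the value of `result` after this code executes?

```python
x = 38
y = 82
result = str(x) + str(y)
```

x = 38; y = 82; result = '3882'

'3882'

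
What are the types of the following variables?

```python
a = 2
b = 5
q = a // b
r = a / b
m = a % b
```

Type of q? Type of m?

// returns int; % of ints returns int

int, int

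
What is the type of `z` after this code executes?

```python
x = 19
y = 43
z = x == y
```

Equality comparison returns bool

bool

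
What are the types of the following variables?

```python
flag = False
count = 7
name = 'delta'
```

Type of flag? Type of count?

flag is assigned the constant False, which has type bool; count is assigned a bare integer (no decimal point), so it is an int

bool, int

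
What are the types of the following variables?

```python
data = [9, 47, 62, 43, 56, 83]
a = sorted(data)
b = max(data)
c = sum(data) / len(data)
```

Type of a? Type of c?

sorted() returns list; int / int = float

list, float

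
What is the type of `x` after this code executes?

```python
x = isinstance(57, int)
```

isinstance() returns bool

bool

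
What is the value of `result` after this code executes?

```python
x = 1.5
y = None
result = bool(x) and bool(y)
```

x = 1.5; y = None; result = False

False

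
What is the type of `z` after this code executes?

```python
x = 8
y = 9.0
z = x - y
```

int - float = float

float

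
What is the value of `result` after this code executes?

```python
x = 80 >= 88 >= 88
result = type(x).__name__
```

x is bool; result = 'bool'

'bool'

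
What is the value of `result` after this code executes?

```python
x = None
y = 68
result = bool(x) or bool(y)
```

x = None; y = 68; result = True

True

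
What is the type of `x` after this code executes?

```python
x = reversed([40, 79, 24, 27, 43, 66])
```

reversed() on a list returns list_reverseiterator

list_reverseiterator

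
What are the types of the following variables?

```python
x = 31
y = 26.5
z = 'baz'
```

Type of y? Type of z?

y is assigned a number with a decimal point, so it is a float; z is assigned a quoted string literal, so it is a str

float, str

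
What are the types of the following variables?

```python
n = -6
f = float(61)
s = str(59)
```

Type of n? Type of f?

n is assigned a bare integer (no decimal point), so it is an int; f is assigned the result of calling float(), which returns a float

int, float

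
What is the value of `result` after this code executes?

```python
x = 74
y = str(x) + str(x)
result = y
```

x = 74; y = '7474'; result = '7474'

'7474'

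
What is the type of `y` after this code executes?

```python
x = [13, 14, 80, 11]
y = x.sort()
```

list.sort() returns None (mutates in place)

NoneType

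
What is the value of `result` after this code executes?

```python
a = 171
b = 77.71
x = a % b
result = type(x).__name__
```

a is int; b is float; x is float; result = 'float'

'float'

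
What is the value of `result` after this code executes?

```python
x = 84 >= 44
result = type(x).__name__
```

x is bool; result = 'bool'

'bool'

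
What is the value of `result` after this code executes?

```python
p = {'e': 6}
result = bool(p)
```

p = {'e': 6}; result = True

True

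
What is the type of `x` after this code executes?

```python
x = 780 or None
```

'or' returns first truthy value

int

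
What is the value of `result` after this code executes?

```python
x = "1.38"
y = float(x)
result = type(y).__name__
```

x is str; y is float; result = 'float'

'float'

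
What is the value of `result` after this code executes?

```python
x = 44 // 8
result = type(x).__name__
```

x is int; result = 'int'

'int'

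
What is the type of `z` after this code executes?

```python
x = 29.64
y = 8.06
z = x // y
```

float // float = float

float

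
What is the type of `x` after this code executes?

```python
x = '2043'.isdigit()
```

str.isdigit() returns bool

bool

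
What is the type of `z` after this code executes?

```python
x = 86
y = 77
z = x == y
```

Equality comparison returns bool

bool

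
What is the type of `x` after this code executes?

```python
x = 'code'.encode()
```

str.encode() returns bytes

bytes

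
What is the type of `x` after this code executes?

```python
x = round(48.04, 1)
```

round() with decimal places returns float

float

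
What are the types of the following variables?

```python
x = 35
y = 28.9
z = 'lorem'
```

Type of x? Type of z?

x is assigned a bare integer (no decimal point), so it is an int; z is assigned a quoted string literal, so it is a str

int, str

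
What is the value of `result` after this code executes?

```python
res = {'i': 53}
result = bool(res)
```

res = {'i': 53}; result = True

True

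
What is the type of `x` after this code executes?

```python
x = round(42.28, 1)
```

round() with decimal places returns float

float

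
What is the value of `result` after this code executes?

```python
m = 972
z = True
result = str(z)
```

m = 972; z = True; result = 'True'

'True'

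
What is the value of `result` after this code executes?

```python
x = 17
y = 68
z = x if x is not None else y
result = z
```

x = 17; y = 68; z = 17; result = 17

17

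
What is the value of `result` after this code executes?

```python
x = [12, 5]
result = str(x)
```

x = [12, 5]; result = '[12, 5]'

'[12, 5]'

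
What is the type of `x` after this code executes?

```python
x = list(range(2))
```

list(range()) returns list

list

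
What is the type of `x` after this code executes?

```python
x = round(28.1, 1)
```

round() with decimal places returns float

float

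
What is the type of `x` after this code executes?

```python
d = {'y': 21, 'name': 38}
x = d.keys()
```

.keys() returns dict_keys view

dict_keys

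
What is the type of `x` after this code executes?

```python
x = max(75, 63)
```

max() of ints returns int

int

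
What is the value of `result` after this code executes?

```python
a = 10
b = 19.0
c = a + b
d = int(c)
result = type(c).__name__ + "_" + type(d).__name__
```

a is int; b is float; c is float; d is int; result = 'float_int'

'float_int'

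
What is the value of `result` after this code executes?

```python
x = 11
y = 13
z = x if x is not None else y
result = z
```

x = 11; y = 13; z = 11; result = 11

11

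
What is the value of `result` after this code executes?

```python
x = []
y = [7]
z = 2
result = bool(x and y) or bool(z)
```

x = []; y = [7]; z = 2; result = True

True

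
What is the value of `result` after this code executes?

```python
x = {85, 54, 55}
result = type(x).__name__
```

x is set; result = 'set'

'set'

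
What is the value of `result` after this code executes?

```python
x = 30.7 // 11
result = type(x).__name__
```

x is float; result = 'float'

'float'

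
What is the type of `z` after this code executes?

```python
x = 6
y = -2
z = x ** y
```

int ** negative = float

float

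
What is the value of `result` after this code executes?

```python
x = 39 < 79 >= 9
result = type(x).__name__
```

x is bool; result = 'bool'

'bool'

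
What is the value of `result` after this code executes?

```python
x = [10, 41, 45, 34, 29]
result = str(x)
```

x = [10, 41, 45, 34, 29]; result = '[10, 41, 45, 34, 29]'

'[10, 41, 45, 34, 29]'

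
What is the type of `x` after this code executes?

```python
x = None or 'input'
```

'or' with None returns the other truthy value (str)

str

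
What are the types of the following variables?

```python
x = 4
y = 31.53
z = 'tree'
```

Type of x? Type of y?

x is assigned a bare integer (no decimal point), so it is an int; y is assigned a number with a decimal point, so it is a float

int, float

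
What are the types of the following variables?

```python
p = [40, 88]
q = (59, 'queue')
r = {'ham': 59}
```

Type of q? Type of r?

q is assigned a tuple (parenthesized, comma-separated values); r is assigned a dict literal ({key: value})

tuple, dict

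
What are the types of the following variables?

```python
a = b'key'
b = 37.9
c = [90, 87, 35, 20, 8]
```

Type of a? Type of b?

a is assigned a bytes literal (b'...' prefix); b is assigned a number with a decimal point, so it is a float

bytes, float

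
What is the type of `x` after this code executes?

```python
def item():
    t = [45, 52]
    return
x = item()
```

Bare return returns None

NoneType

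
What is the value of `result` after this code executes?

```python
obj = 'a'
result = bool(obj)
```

obj = 'a'; result = True

True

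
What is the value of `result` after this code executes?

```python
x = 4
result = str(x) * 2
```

x = 4; result = '44'

'44'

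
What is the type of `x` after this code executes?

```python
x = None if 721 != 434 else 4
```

721 != 434 is True, so the if branch is taken

NoneType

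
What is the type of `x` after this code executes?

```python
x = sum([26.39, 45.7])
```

sum() of floats returns float

float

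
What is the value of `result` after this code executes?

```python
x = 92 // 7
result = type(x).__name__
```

x is int; result = 'int'

'int'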